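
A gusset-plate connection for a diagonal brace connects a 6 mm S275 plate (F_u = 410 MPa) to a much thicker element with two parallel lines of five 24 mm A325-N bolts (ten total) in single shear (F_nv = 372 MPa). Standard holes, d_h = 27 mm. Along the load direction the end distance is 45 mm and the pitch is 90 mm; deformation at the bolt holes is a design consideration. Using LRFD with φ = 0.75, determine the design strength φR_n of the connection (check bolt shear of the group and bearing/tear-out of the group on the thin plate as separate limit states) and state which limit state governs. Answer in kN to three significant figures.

990 kN (bearing governs)

Bolt shear: A_b = π·24²/4 = 452.4 mm²; R_n = 372 × 452.4 × 10 × 1 / 1000 = 1683 kN → 0.75 × 1683 = 1260 kN.
Bearing (1.2 l_c t F_u ≤ 2.4 d t F_u): upper limit = 2.4·24·6·410 / 1000 = 141.7 kN.
  Edge l_c = 45 − 27/2 = 31.5 → r_n = 92.99 kN; interior l_c = 90 − 27 = 63 → r_n = 141.7 kN.
  R_n,bearing = 2·92.99 + 8·141.7 = 1320 kN → 0.75 × 1320 = 990 kN.
Bearing governs: 990 kN.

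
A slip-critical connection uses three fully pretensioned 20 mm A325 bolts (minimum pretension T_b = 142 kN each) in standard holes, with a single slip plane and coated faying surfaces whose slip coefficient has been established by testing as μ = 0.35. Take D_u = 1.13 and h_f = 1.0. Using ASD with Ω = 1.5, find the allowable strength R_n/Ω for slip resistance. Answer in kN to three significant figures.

112 kN

R_n = μ · D_u · h_f · T_b · n_s · n_b = 0.35 × 1.13 × 1.0 × 142 × 1 × 3 = 168.5 kN.
Allowable strength R_n/Ω = 168.5 / 1.5 = 112 kN.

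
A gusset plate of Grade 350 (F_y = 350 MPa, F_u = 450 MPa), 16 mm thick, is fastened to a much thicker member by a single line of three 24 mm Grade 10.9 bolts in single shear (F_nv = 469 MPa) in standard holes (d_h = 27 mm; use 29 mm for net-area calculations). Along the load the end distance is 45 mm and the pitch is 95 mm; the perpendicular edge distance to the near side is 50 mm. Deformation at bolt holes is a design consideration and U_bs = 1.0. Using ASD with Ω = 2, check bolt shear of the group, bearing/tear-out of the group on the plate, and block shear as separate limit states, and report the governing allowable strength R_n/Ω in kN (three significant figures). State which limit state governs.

318 kN (bolt shear governs)

Bolt shear: A_b = π·24²/4 = 452.4 mm²; R_n = 469 × 452.4 × 3 × 1 / 1000 = 636.5 kN → 636.5 / 2 = 318 kN.
Bearing: edge l_c = 31.5, r_n = 272.2 kN; interior l_c = 68, r_n = 414.7 kN; R_n = 272.2 + 2·414.7 = 1102 kN → 551 kN.
Block shear: A_gv = 3760, A_nv = 2600, A_nt = 568 mm²; R_n = min(0.6F_uA_nv, 0.6F_yA_gv) + U_bs·F_u·A_nt = 957.6 kN → 479 kN.
Bolt shear governs: 318 kN.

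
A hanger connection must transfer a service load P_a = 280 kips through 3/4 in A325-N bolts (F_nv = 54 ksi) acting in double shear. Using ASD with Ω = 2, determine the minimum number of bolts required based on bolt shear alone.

12 bolts

A_b = π·0.75²/4 = 0.4418 in².
Per-bolt allowable strength R_n/Ω = 54 × 0.4418 × 2 / 2 = 23.86 kips.
n ≥ 280 / 23.86 = 11.74 → use 12 bolts.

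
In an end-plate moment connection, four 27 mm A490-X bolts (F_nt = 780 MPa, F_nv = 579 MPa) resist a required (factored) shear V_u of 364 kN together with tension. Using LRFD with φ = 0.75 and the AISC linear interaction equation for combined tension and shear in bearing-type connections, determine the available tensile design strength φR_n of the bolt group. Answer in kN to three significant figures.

A_b = π·27²/4 = 572.6 mm²; f_rv = 364 × 1000 / (4 × 572.6) = 158.9 MPa.
F'_nt = 1.3 F_nt − (F_nt / φF_nv) f_rv = 1.3·780 − (780/(0.75·579))·158.9 = 728.5 MPa, capped at F_nt → F'_nt = 728.5 MPa.
R_n = F'_nt · A_b · n = 728.5 × 572.6 × 4 / 1000 = 1668 kN.
Design strength φR_n = 0.75 × 1668 = 1250 kN.

1250 kN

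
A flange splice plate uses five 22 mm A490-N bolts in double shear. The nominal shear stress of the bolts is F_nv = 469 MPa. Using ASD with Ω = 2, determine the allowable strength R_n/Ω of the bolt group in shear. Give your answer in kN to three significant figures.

891 kN

A_b = π × 22² / 4 = 380.1 mm².
R_n = F_nv · A_b · n · n_s = 469 × 380.1 × 5 × 2 / 1000 = 1783 kN.
Allowable strength R_n/Ω = 1783 / 2 = 891 kN.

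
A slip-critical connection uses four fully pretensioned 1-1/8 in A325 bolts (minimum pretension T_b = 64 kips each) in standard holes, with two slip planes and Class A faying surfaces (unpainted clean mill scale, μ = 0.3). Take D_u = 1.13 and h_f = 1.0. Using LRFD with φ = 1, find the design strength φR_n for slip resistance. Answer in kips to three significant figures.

174 kips

R_n = μ · D_u · h_f · T_b · n_s · n_b = 0.3 × 1.13 × 1.0 × 64 × 2 × 4 = 173.6 kips.
Design strength φR_n = 1 × 173.6 = 174 kips.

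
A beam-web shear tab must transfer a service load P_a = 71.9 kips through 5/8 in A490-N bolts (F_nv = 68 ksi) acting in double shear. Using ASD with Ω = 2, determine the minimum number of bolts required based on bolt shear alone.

4 bolts

A_b = π·0.625²/4 = 0.3068 in².
Per-bolt allowable strength R_n/Ω = 68 × 0.3068 × 2 / 2 = 20.86 kips.
n ≥ 71.9 / 20.86 = 3.446 → use 4 bolts.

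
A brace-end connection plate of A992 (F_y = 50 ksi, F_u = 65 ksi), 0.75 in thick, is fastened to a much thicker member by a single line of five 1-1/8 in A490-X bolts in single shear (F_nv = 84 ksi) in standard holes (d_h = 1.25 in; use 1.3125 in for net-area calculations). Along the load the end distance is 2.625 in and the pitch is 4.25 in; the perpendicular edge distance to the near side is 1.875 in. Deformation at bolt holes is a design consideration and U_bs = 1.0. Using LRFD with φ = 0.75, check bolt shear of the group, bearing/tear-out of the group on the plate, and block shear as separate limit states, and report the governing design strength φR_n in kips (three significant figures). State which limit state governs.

313 kips (bolt shear governs)

Bolt shear: A_b = π·1.125²/4 = 0.994 in²; R_n = 84 × 0.994 × 5 × 1 = 417.5 kips → 0.75 × 417.5 = 313 kips.
Bearing: edge l_c = 2, r_n = 117 kips; interior l_c = 3, r_n = 131.6 kips; R_n = 117 + 4·131.6 = 643.5 kips → 483 kips.
Block shear: A_gv = 14.72, A_nv = 10.29, A_nt = 0.9141 in²; R_n = min(0.6F_uA_nv, 0.6F_yA_gv) + U_bs·F_u·A_nt = 460.7 kips → 346 kips.
Bolt shear governs: 313 kips.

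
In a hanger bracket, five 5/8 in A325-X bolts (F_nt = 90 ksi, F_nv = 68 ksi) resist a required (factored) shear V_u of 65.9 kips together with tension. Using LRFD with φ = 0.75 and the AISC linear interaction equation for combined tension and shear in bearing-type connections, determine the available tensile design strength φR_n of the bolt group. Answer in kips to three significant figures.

47.4 kips

A_b = π·0.625²/4 = 0.3068 in²; f_rv = 65.9 / (5 × 0.3068) = 42.96 ksi.
F'_nt = 1.3 F_nt − (F_nt / φF_nv) f_rv = 1.3·90 − (90/(0.75·68))·42.96 = 41.19 ksi, capped at F_nt → F'_nt = 41.19 ksi.
R_n = F'_nt · A_b · n = 41.19 × 0.3068 × 5 = 63.18 kips.
Design strength φR_n = 0.75 × 63.18 = 47.4 kips.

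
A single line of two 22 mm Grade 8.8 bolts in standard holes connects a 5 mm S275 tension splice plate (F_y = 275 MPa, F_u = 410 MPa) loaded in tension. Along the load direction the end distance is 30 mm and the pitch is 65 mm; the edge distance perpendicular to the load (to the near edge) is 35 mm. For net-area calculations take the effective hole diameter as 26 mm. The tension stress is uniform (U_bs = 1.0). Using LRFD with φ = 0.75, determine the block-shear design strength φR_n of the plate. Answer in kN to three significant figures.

85.5 kN

Shear plane L_v = 30 + 1·65 = 95 mm; A_gv = 95 × 5 = 475 mm².
A_nv = (95 − 1.5·26) × 5 = 280 mm².
A_nt = (35 − 0.5·26) × 5 = 110 mm².
0.6 F_u A_nv = 68.88 kN; 0.6 F_y A_gv = 78.38 kN → shear rupture governs the shear term.
R_n = 68.88 + 1.0 × 410 × 110 / 1000 = 114 kN.
Design strength φR_n = 0.75 × 114 = 85.5 kN.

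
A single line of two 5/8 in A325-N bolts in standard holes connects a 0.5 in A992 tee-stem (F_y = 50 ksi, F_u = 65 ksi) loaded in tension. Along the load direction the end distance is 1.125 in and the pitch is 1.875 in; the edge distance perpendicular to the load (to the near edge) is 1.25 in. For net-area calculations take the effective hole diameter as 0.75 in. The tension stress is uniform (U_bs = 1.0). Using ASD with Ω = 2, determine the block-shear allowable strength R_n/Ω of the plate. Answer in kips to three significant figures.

32.5 kips

Shear plane L_v = 1.125 + 1·1.875 = 3 in; A_gv = 3 × 0.5 = 1.5 in².
A_nv = (3 − 1.5·0.75) × 0.5 = 0.9375 in².
A_nt = (1.25 − 0.5·0.75) × 0.5 = 0.4375 in².
0.6 F_u A_nv = 36.56 kips; 0.6 F_y A_gv = 45 kips → shear rupture governs the shear term.
R_n = 36.56 + 1.0 × 65 × 0.4375 = 65 kips.
Allowable strength R_n/Ω = 65 / 2 = 32.5 kips.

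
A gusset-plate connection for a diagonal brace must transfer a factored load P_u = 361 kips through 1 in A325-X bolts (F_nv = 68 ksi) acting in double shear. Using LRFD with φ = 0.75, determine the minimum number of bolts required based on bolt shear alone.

5 bolts

A_b = π·1²/4 = 0.7854 in².
Per-bolt design strength φR_n = 0.75 × 68 × 0.7854 × 2 = 80.11 kips.
n ≥ 361 / 80.11 = 4.506 → use 5 bolts.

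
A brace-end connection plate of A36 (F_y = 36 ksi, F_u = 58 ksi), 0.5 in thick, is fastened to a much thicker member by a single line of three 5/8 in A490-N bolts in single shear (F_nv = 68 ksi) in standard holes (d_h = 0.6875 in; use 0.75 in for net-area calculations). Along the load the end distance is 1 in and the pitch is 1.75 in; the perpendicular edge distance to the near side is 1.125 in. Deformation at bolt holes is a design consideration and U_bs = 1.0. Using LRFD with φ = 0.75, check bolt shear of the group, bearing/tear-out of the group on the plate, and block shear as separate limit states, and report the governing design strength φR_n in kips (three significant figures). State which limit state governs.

46.9 kips (bolt shear governs)

Bolt shear: A_b = π·0.625²/4 = 0.3068 in²; R_n = 68 × 0.3068 × 3 × 1 = 62.59 kips → 0.75 × 62.59 = 46.9 kips.
Bearing: edge l_c = 0.6562, r_n = 22.84 kips; interior l_c = 1.062, r_n = 36.97 kips; R_n = 22.84 + 2·36.97 = 96.79 kips → 72.6 kips.
Block shear: A_gv = 2.25, A_nv = 1.312, A_nt = 0.375 in²; R_n = min(0.6F_uA_nv, 0.6F_yA_gv) + U_bs·F_u·A_nt = 67.42 kips → 50.6 kips.
Bolt shear governs: 46.9 kips.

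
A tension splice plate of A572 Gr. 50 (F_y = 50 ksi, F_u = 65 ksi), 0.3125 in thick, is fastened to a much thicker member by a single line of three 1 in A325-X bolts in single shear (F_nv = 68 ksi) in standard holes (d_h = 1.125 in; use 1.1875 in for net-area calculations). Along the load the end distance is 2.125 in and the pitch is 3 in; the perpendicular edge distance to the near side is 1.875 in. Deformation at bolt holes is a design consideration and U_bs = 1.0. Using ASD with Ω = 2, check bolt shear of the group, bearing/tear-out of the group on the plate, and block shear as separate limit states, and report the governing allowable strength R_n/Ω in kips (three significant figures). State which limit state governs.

Bolt shear: A_b = π·1²/4 = 0.7854 in²; R_n = 68 × 0.7854 × 3 × 1 = 160.2 kips → 160.2 / 2 = 80.1 kips.
Bearing: edge l_c = 1.562, r_n = 38.09 kips; interior l_c = 1.875, r_n = 45.7 kips; R_n = 38.09 + 2·45.7 = 129.5 kips → 64.7 kips.
Block shear: A_gv = 2.539, A_nv = 1.611, A_nt = 0.4004 in²; R_n = min(0.6F_uA_nv, 0.6F_yA_gv) + U_bs·F_u·A_nt = 88.87 kips → 44.4 kips.
Block shear governs: 44.4 kips.

44.4 kips (block shear governs)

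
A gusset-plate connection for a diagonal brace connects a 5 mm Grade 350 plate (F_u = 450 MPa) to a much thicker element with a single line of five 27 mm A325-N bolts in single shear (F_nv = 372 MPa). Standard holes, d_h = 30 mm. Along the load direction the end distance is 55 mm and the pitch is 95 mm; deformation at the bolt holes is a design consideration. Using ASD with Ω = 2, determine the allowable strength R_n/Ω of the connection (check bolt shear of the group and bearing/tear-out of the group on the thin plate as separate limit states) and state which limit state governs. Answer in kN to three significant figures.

Bolt shear: A_b = π·27²/4 = 572.6 mm²; R_n = 372 × 572.6 × 5 × 1 / 1000 = 1065 kN → 1065 / 2 = 532 kN.
Bearing (1.2 l_c t F_u ≤ 2.4 d t F_u): upper limit = 2.4·27·5·450 / 1000 = 145.8 kN.
  Edge l_c = 55 − 30/2 = 40 → r_n = 108 kN; interior l_c = 95 − 30 = 65 → r_n = 145.8 kN.
  R_n,bearing = 1·108 + 4·145.8 = 691.2 kN → 691.2 / 2 = 346 kN.
Bearing governs: 346 kN.

346 kN (bearing governs)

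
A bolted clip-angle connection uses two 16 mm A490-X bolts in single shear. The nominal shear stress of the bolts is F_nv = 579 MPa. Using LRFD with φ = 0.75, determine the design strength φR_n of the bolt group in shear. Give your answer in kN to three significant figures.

A_b = π × 16² / 4 = 201.1 mm².
R_n = F_nv · A_b · n · n_s = 579 × 201.1 × 2 × 1 / 1000 = 232.8 kN.
Design strength φR_n = 0.75 × 232.8 = 175 kN.

175 kN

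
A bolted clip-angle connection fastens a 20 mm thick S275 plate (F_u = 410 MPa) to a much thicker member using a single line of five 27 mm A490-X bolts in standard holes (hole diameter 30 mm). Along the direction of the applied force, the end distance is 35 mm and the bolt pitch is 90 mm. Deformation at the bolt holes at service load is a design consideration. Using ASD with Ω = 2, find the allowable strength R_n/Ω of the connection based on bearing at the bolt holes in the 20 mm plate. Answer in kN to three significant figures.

1160 kN

Per bolt r_n = 1.2 l_c t F_u ≤ 2.4 d t F_u; upper limit = 2.4 × 27 × 20 × 410 / 1000 = 531.4 kN.
Edge bolt: l_c = 35 − 30/2 = 20 mm → 1.2 × 20 × 20 × 410 / 1000 = 196.8 → r_n = 196.8 kN.
Interior bolts: l_c = 90 − 30 = 60 mm → 1.2 × 60 × 20 × 410 / 1000 = 590.4 → r_n = 531.4 kN.
R_n = 1 × 196.8 + 4 × 531.4 = 2322 kN.
Allowable strength R_n/Ω = 2322 / 2 = 1160 kN.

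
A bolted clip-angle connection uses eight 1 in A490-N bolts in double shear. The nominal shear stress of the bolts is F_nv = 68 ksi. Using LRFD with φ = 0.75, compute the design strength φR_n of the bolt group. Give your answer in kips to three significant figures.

A_b = π × 1² / 4 = 0.7854 in².
R_n = F_nv · A_b · n · n_s = 68 × 0.7854 × 8 × 2 = 854.5 kips.
Design strength φR_n = 0.75 × 854.5 = 641 kips.

641 kips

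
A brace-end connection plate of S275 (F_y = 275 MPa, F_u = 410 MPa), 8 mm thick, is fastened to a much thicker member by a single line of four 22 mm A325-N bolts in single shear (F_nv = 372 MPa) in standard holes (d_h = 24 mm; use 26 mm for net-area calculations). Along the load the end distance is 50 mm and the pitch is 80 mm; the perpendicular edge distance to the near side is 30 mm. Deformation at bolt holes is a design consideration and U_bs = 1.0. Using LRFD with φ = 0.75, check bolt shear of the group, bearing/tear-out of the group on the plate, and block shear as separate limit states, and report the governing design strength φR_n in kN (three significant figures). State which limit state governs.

329 kN (block shear governs)

Bolt shear: A_b = π·22²/4 = 380.1 mm²; R_n = 372 × 380.1 × 4 × 1 / 1000 = 565.6 kN → 0.75 × 565.6 = 424 kN.
Bearing: edge l_c = 38, r_n = 149.6 kN; interior l_c = 56, r_n = 173.2 kN; R_n = 149.6 + 3·173.2 = 669.1 kN → 502 kN.
Block shear: A_gv = 2320, A_nv = 1592, A_nt = 136 mm²; R_n = min(0.6F_uA_nv, 0.6F_yA_gv) + U_bs·F_u·A_nt = 438.6 kN → 329 kN.
Block shear governs: 329 kN.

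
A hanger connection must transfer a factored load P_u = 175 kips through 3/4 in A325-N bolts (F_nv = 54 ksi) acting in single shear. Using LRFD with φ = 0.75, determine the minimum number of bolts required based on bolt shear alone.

A_b = π·0.75²/4 = 0.4418 in².
Per-bolt design strength φR_n = 0.75 × 54 × 0.4418 × 1 = 17.89 kips.
n ≥ 175 / 17.89 = 9.781 → use 10 bolts.

10 bolts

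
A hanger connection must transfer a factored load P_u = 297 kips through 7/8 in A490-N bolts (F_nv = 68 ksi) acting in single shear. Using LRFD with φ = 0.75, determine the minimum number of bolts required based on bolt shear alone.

10 bolts

A_b = π·0.875²/4 = 0.6013 in².
Per-bolt design strength φR_n = 0.75 × 68 × 0.6013 × 1 = 30.67 kips.
n ≥ 297 / 30.67 = 9.685 → use 10 bolts.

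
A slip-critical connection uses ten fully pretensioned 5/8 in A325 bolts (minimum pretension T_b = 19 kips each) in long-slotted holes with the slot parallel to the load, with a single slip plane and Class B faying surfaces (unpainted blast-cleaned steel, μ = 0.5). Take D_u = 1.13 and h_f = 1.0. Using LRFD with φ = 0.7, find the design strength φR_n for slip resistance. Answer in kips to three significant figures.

R_n = μ · D_u · h_f · T_b · n_s · n_b = 0.5 × 1.13 × 1.0 × 19 × 1 × 10 = 107.3 kips.
Design strength φR_n = 0.7 × 107.3 = 75.1 kips.

75.1 kips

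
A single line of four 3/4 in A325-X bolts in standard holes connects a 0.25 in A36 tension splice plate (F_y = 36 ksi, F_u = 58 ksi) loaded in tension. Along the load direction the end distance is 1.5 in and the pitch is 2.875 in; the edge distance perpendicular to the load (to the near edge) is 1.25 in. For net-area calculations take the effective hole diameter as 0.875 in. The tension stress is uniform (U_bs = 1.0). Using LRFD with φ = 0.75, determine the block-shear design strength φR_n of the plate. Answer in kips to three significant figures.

Shear plane L_v = 1.5 + 3·2.875 = 10.12 in; A_gv = 10.12 × 0.25 = 2.531 in².
A_nv = (10.12 − 3.5·0.875) × 0.25 = 1.766 in².
A_nt = (1.25 − 0.5·0.875) × 0.25 = 0.2031 in².
0.6 F_u A_nv = 61.44 kips; 0.6 F_y A_gv = 54.67 kips → shear yielding governs the shear term.
R_n = 54.67 + 1.0 × 58 × 0.2031 = 66.46 kips.
Design strength φR_n = 0.75 × 66.46 = 49.8 kips.

49.8 kips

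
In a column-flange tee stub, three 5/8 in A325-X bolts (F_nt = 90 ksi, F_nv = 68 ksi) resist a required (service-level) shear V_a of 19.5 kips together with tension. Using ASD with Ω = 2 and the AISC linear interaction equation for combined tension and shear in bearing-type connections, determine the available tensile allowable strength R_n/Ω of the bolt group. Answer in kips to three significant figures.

28 kips

A_b = π·0.625²/4 = 0.3068 in²; f_rv = 19.5 / (3 × 0.3068) = 21.19 ksi.
F'_nt = 1.3 F_nt − (Ω F_nt / F_nv) f_rv = 1.3·90 − (2·90/68)·21.19 = 60.92 ksi, capped at F_nt → F'_nt = 60.92 ksi.
R_n = F'_nt · A_b · n = 60.92 × 0.3068 × 3 = 56.07 kips.
Allowable strength R_n/Ω = 56.07 / 2 = 28 kips.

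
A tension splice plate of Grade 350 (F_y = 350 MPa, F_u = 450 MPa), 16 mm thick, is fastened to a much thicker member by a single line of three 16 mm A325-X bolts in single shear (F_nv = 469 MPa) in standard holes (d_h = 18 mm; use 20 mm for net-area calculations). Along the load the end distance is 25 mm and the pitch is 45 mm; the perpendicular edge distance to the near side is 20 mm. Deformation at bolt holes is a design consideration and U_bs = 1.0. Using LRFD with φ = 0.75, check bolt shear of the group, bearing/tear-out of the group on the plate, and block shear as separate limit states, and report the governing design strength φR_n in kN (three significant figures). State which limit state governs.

Bolt shear: A_b = π·16²/4 = 201.1 mm²; R_n = 469 × 201.1 × 3 × 1 / 1000 = 282.9 kN → 0.75 × 282.9 = 212 kN.
Bearing: edge l_c = 16, r_n = 138.2 kN; interior l_c = 27, r_n = 233.3 kN; R_n = 138.2 + 2·233.3 = 604.8 kN → 454 kN.
Block shear: A_gv = 1840, A_nv = 1040, A_nt = 160 mm²; R_n = min(0.6F_uA_nv, 0.6F_yA_gv) + U_bs·F_u·A_nt = 352.8 kN → 265 kN.
Bolt shear governs: 212 kN.

212 kN (bolt shear governs)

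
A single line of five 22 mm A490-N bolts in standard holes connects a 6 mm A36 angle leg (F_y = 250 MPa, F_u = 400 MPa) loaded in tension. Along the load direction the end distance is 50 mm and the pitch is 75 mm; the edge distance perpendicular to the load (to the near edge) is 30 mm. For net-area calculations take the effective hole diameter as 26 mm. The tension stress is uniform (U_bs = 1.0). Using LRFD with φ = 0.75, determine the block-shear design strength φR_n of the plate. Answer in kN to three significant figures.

267 kN

Shear plane L_v = 50 + 4·75 = 350 mm; A_gv = 350 × 6 = 2100 mm².
A_nv = (350 − 4.5·26) × 6 = 1398 mm².
A_nt = (30 − 0.5·26) × 6 = 102 mm².
0.6 F_u A_nv = 335.5 kN; 0.6 F_y A_gv = 315 kN → shear yielding governs the shear term.
R_n = 315 + 1.0 × 400 × 102 / 1000 = 355.8 kN.
Design strength φR_n = 0.75 × 355.8 = 267 kN.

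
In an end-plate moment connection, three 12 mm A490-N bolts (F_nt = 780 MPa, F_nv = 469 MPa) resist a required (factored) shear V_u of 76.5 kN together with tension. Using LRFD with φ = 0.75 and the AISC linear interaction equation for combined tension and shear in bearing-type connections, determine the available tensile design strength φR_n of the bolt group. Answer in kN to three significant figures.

A_b = π·12²/4 = 113.1 mm²; f_rv = 76.5 × 1000 / (3 × 113.1) = 225.5 MPa.
F'_nt = 1.3 F_nt − (F_nt / φF_nv) f_rv = 1.3·780 − (780/(0.75·469))·225.5 = 514 MPa, capped at F_nt → F'_nt = 514 MPa.
R_n = F'_nt · A_b · n = 514 × 113.1 × 3 / 1000 = 174.4 kN.
Design strength φR_n = 0.75 × 174.4 = 131 kN.

131 kN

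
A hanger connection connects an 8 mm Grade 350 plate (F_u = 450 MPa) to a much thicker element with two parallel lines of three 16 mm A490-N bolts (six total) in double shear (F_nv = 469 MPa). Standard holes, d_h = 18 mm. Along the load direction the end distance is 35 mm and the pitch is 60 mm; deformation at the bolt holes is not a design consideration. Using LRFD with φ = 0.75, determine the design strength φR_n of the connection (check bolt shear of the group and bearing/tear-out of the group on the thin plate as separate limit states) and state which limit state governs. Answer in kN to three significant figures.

729 kN (bearing governs)

Bolt shear: A_b = π·16²/4 = 201.1 mm²; R_n = 469 × 201.1 × 6 × 2 / 1000 = 1132 kN → 0.75 × 1132 = 849 kN.
Bearing (1.5 l_c t F_u ≤ 3.0 d t F_u): upper limit = 3.0·16·8·450 / 1000 = 172.8 kN.
  Edge l_c = 35 − 18/2 = 26 → r_n = 140.4 kN; interior l_c = 60 − 18 = 42 → r_n = 172.8 kN.
  R_n,bearing = 2·140.4 + 4·172.8 = 972 kN → 0.75 × 972 = 729 kN.
Bearing governs: 729 kN.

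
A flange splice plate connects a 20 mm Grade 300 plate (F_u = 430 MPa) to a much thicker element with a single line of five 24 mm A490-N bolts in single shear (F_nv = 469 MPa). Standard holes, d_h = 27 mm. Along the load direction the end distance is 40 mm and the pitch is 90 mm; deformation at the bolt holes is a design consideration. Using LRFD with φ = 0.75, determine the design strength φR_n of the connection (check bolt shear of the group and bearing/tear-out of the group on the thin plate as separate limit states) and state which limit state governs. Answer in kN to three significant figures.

796 kN (bolt shear governs)

Bolt shear: A_b = π·24²/4 = 452.4 mm²; R_n = 469 × 452.4 × 5 × 1 / 1000 = 1061 kN → 0.75 × 1061 = 796 kN.
Bearing (1.2 l_c t F_u ≤ 2.4 d t F_u): upper limit = 2.4·24·20·430 / 1000 = 495.4 kN.
  Edge l_c = 40 − 27/2 = 26.5 → r_n = 273.5 kN; interior l_c = 90 − 27 = 63 → r_n = 495.4 kN.
  R_n,bearing = 1·273.5 + 4·495.4 = 2255 kN → 0.75 × 2255 = 1690 kN.
Bolt shear governs: 796 kN.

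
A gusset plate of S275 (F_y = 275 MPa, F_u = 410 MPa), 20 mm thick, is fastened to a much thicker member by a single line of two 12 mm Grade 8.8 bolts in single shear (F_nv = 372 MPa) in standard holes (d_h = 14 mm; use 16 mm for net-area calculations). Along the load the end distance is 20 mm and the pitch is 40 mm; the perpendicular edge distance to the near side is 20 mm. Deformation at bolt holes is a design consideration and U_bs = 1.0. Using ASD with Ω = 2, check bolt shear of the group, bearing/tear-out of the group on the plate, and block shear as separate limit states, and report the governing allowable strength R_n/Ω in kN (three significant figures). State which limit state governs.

42.1 kN (bolt shear governs)

Bolt shear: A_b = π·12²/4 = 113.1 mm²; R_n = 372 × 113.1 × 2 × 1 / 1000 = 84.14 kN → 84.14 / 2 = 42.1 kN.
Bearing: edge l_c = 13, r_n = 127.9 kN; interior l_c = 26, r_n = 236.2 kN; R_n = 127.9 + 1·236.2 = 364.1 kN → 182 kN.
Block shear: A_gv = 1200, A_nv = 720, A_nt = 240 mm²; R_n = min(0.6F_uA_nv, 0.6F_yA_gv) + U_bs·F_u·A_nt = 275.5 kN → 138 kN.
Bolt shear governs: 42.1 kN.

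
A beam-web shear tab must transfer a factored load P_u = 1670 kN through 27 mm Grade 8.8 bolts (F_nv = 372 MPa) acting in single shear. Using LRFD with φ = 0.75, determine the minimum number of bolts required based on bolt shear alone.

11 bolts

A_b = π·27²/4 = 572.6 mm².
Per-bolt design strength φR_n = 0.75 × 372 × 572.6 × 1 / 1000 = 159.7 kN.
n ≥ 1670 / 159.7 = 10.45 → use 11 bolts.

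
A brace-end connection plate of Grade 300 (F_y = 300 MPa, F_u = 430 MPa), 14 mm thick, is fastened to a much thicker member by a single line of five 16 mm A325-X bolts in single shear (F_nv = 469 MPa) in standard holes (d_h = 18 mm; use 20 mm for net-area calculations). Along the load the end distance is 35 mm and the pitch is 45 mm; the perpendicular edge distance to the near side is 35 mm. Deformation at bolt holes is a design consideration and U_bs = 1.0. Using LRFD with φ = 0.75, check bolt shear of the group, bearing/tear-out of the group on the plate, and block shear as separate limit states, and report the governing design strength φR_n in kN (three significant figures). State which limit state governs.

Bolt shear: A_b = π·16²/4 = 201.1 mm²; R_n = 469 × 201.1 × 5 × 1 / 1000 = 471.5 kN → 0.75 × 471.5 = 354 kN.
Bearing: edge l_c = 26, r_n = 187.8 kN; interior l_c = 27, r_n = 195 kN; R_n = 187.8 + 4·195 = 968 kN → 726 kN.
Block shear: A_gv = 3010, A_nv = 1750, A_nt = 350 mm²; R_n = min(0.6F_uA_nv, 0.6F_yA_gv) + U_bs·F_u·A_nt = 602 kN → 452 kN.
Bolt shear governs: 354 kN.

354 kN (bolt shear governs)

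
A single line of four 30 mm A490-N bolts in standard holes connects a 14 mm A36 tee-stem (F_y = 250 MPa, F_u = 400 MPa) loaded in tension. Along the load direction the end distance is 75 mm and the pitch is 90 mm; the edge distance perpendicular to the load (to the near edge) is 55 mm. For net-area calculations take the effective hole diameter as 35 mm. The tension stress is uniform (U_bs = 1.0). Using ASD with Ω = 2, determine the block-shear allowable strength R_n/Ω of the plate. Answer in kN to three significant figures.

467 kN

Shear plane L_v = 75 + 3·90 = 345 mm; A_gv = 345 × 14 = 4830 mm².
A_nv = (345 − 3.5·35) × 14 = 3115 mm².
A_nt = (55 − 0.5·35) × 14 = 525 mm².
0.6 F_u A_nv = 747.6 kN; 0.6 F_y A_gv = 724.5 kN → shear yielding governs the shear term.
R_n = 724.5 + 1.0 × 400 × 525 / 1000 = 934.5 kN.
Allowable strength R_n/Ω = 934.5 / 2 = 467 kN.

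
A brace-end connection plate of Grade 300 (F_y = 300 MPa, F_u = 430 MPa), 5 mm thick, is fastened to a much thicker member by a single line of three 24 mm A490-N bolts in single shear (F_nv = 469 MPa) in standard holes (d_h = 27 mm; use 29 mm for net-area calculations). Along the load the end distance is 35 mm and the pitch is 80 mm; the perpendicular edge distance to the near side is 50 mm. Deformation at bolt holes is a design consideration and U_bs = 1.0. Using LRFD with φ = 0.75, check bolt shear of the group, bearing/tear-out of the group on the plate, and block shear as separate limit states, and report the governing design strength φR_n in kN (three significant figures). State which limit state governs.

176 kN (block shear governs)

Bolt shear: A_b = π·24²/4 = 452.4 mm²; R_n = 469 × 452.4 × 3 × 1 / 1000 = 636.5 kN → 0.75 × 636.5 = 477 kN.
Bearing: edge l_c = 21.5, r_n = 55.47 kN; interior l_c = 53, r_n = 123.8 kN; R_n = 55.47 + 2·123.8 = 303.1 kN → 227 kN.
Block shear: A_gv = 975, A_nv = 612.5, A_nt = 177.5 mm²; R_n = min(0.6F_uA_nv, 0.6F_yA_gv) + U_bs·F_u·A_nt = 234.3 kN → 176 kN.
Block shear governs: 176 kN.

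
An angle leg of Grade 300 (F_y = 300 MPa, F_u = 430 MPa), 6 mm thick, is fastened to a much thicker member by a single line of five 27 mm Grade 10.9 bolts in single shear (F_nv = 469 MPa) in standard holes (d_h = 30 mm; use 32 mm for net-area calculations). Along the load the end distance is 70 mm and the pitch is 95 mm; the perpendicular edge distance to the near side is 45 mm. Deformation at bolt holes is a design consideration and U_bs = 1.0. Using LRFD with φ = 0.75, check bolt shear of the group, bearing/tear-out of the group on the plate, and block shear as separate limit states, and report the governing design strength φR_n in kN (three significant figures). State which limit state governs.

411 kN (block shear governs)

Bolt shear: A_b = π·27²/4 = 572.6 mm²; R_n = 469 × 572.6 × 5 × 1 / 1000 = 1343 kN → 0.75 × 1343 = 1010 kN.
Bearing: edge l_c = 55, r_n = 167.2 kN; interior l_c = 65, r_n = 167.2 kN; R_n = 167.2 + 4·167.2 = 835.9 kN → 627 kN.
Block shear: A_gv = 2700, A_nv = 1836, A_nt = 174 mm²; R_n = min(0.6F_uA_nv, 0.6F_yA_gv) + U_bs·F_u·A_nt = 548.5 kN → 411 kN.
Block shear governs: 411 kN.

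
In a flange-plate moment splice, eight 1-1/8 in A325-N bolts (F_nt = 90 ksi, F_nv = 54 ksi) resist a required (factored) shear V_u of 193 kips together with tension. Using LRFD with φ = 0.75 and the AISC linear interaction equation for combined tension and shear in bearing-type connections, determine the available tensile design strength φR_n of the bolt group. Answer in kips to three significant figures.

A_b = π·1.125²/4 = 0.994 in²; f_rv = 193 / (8 × 0.994) = 24.27 ksi.
F'_nt = 1.3 F_nt − (F_nt / φF_nv) f_rv = 1.3·90 − (90/(0.75·54))·24.27 = 63.07 ksi, capped at F_nt → F'_nt = 63.07 ksi.
R_n = F'_nt · A_b · n = 63.07 × 0.994 × 8 = 501.5 kips.
Design strength φR_n = 0.75 × 501.5 = 376 kips.

376 kips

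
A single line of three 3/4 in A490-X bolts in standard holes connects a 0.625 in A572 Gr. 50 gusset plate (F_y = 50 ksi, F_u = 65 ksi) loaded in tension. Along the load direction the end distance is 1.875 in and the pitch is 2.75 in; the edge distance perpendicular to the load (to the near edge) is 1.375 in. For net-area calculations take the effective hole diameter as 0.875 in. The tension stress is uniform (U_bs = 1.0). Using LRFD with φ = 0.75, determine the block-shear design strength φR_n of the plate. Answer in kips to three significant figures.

Shear plane L_v = 1.875 + 2·2.75 = 7.375 in; A_gv = 7.375 × 0.625 = 4.609 in².
A_nv = (7.375 − 2.5·0.875) × 0.625 = 3.242 in².
A_nt = (1.375 − 0.5·0.875) × 0.625 = 0.5859 in².
0.6 F_u A_nv = 126.4 kips; 0.6 F_y A_gv = 138.3 kips → shear rupture governs the shear term.
R_n = 126.4 + 1.0 × 65 × 0.5859 = 164.5 kips.
Design strength φR_n = 0.75 × 164.5 = 123 kips.

123 kips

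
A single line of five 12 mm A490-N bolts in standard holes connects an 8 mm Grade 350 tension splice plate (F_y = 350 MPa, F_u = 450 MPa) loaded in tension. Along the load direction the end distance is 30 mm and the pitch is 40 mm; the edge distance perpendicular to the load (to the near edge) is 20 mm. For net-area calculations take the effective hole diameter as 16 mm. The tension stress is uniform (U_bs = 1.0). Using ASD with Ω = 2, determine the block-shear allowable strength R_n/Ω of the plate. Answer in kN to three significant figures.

Shear plane L_v = 30 + 4·40 = 190 mm; A_gv = 190 × 8 = 1520 mm².
A_nv = (190 − 4.5·16) × 8 = 944 mm².
A_nt = (20 − 0.5·16) × 8 = 96 mm².
0.6 F_u A_nv = 254.9 kN; 0.6 F_y A_gv = 319.2 kN → shear rupture governs the shear term.
R_n = 254.9 + 1.0 × 450 × 96 / 1000 = 298.1 kN.
Allowable strength R_n/Ω = 298.1 / 2 = 149 kN.

149 kN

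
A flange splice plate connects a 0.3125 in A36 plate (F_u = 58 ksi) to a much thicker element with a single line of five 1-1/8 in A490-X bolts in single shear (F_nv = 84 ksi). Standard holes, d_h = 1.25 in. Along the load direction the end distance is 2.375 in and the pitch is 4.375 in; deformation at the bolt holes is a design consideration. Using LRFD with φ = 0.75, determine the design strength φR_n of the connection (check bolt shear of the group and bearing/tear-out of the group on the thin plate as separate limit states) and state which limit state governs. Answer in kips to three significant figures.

175 kips (bearing governs)

Bolt shear: A_b = π·1.125²/4 = 0.994 in²; R_n = 84 × 0.994 × 5 × 1 = 417.5 kips → 0.75 × 417.5 = 313 kips.
Bearing (1.2 l_c t F_u ≤ 2.4 d t F_u): upper limit = 2.4·1.125·0.3125·58 = 48.94 kips.
  Edge l_c = 2.375 − 1.25/2 = 1.75 → r_n = 38.06 kips; interior l_c = 4.375 − 1.25 = 3.125 → r_n = 48.94 kips.
  R_n,bearing = 1·38.06 + 4·48.94 = 233.8 kips → 0.75 × 233.8 = 175 kips.
Bearing governs: 175 kips.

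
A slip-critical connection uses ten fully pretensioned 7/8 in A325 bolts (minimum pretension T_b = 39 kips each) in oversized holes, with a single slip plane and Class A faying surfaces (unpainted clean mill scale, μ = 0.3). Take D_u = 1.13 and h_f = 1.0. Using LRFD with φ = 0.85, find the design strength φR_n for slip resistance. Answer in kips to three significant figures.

112 kips

R_n = μ · D_u · h_f · T_b · n_s · n_b = 0.3 × 1.13 × 1.0 × 39 × 1 × 10 = 132.2 kips.
Design strength φR_n = 0.85 × 132.2 = 112 kips.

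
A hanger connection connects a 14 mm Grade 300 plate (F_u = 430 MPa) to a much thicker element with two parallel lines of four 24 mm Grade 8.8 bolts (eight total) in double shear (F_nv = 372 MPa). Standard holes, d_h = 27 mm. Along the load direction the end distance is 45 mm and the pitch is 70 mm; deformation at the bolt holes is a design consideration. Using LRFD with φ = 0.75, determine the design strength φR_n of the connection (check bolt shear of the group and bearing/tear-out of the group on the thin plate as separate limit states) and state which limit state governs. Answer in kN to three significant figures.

Bolt shear: A_b = π·24²/4 = 452.4 mm²; R_n = 372 × 452.4 × 8 × 2 / 1000 = 2693 kN → 0.75 × 2693 = 2020 kN.
Bearing (1.2 l_c t F_u ≤ 2.4 d t F_u): upper limit = 2.4·24·14·430 / 1000 = 346.8 kN.
  Edge l_c = 45 − 27/2 = 31.5 → r_n = 227.6 kN; interior l_c = 70 − 27 = 43 → r_n = 310.6 kN.
  R_n,bearing = 2·227.6 + 6·310.6 = 2319 kN → 0.75 × 2319 = 1740 kN.
Bearing governs: 1740 kN.

1740 kN (bearing governs)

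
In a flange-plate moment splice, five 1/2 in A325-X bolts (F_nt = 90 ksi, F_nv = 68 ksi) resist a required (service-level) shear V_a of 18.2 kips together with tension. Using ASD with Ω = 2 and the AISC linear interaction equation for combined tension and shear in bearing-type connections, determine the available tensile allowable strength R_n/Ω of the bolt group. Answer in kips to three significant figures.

A_b = π·0.5²/4 = 0.1963 in²; f_rv = 18.2 / (5 × 0.1963) = 18.54 ksi.
F'_nt = 1.3 F_nt − (Ω F_nt / F_nv) f_rv = 1.3·90 − (2·90/68)·18.54 = 67.93 ksi, capped at F_nt → F'_nt = 67.93 ksi.
R_n = F'_nt · A_b · n = 67.93 × 0.1963 × 5 = 66.69 kips.
Allowable strength R_n/Ω = 66.69 / 2 = 33.3 kips.

33.3 kips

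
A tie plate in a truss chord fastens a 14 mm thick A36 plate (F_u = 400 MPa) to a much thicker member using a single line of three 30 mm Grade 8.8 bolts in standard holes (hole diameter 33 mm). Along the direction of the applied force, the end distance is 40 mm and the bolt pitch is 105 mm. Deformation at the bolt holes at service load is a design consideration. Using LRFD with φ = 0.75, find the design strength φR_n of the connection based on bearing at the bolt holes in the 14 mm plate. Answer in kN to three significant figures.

Per bolt r_n = 1.2 l_c t F_u ≤ 2.4 d t F_u; upper limit = 2.4 × 30 × 14 × 400 / 1000 = 403.2 kN.
Edge bolt: l_c = 40 − 33/2 = 23.5 mm → 1.2 × 23.5 × 14 × 400 / 1000 = 157.9 → r_n = 157.9 kN.
Interior bolts: l_c = 105 − 33 = 72 mm → 1.2 × 72 × 14 × 400 / 1000 = 483.8 → r_n = 403.2 kN.
R_n = 1 × 157.9 + 2 × 403.2 = 964.3 kN.
Design strength φR_n = 0.75 × 964.3 = 723 kN.

723 kN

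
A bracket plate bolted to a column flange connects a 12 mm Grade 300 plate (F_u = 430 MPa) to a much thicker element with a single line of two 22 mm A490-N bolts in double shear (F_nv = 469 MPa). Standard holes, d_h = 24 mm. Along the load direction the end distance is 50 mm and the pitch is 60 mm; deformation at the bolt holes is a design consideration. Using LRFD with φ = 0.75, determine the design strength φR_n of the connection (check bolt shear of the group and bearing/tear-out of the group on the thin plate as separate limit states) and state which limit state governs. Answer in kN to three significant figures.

344 kN (bearing governs)

Bolt shear: A_b = π·22²/4 = 380.1 mm²; R_n = 469 × 380.1 × 2 × 2 / 1000 = 713.1 kN → 0.75 × 713.1 = 535 kN.
Bearing (1.2 l_c t F_u ≤ 2.4 d t F_u): upper limit = 2.4·22·12·430 / 1000 = 272.4 kN.
  Edge l_c = 50 − 24/2 = 38 → r_n = 235.3 kN; interior l_c = 60 − 24 = 36 → r_n = 222.9 kN.
  R_n,bearing = 1·235.3 + 1·222.9 = 458.2 kN → 0.75 × 458.2 = 344 kN.
Bearing governs: 344 kN.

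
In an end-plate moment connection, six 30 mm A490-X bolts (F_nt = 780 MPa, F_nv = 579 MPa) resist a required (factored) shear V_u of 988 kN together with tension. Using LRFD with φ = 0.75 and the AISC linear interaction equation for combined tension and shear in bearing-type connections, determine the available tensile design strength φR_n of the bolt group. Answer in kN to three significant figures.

A_b = π·30²/4 = 706.9 mm²; f_rv = 988 × 1000 / (6 × 706.9) = 233 MPa.
F'_nt = 1.3 F_nt − (F_nt / φF_nv) f_rv = 1.3·780 − (780/(0.75·579))·233 = 595.6 MPa, capped at F_nt → F'_nt = 595.6 MPa.
R_n = F'_nt · A_b · n = 595.6 × 706.9 × 6 / 1000 = 2526 kN.
Design strength φR_n = 0.75 × 2526 = 1890 kN.

1890 kN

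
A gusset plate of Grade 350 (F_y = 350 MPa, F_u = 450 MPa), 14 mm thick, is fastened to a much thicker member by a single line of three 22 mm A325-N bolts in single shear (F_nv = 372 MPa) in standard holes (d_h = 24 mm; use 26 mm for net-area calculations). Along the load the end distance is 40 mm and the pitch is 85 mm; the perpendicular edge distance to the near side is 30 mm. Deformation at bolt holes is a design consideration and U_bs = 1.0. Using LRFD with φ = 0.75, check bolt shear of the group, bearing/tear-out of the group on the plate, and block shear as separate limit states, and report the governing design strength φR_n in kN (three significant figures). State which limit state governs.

318 kN (bolt shear governs)

Bolt shear: A_b = π·22²/4 = 380.1 mm²; R_n = 372 × 380.1 × 3 × 1 / 1000 = 424.2 kN → 0.75 × 424.2 = 318 kN.
Bearing: edge l_c = 28, r_n = 211.7 kN; interior l_c = 61, r_n = 332.6 kN; R_n = 211.7 + 2·332.6 = 877 kN → 658 kN.
Block shear: A_gv = 2940, A_nv = 2030, A_nt = 238 mm²; R_n = min(0.6F_uA_nv, 0.6F_yA_gv) + U_bs·F_u·A_nt = 655.2 kN → 491 kN.
Bolt shear governs: 318 kN.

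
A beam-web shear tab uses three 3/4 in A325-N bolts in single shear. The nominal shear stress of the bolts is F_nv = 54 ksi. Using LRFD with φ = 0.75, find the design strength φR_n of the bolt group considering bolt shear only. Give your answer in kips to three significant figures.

A_b = π × 0.75² / 4 = 0.4418 in².
R_n = F_nv · A_b · n · n_s = 54 × 0.4418 × 3 × 1 = 71.57 kips.
Design strength φR_n = 0.75 × 71.57 = 53.7 kips.

53.7 kips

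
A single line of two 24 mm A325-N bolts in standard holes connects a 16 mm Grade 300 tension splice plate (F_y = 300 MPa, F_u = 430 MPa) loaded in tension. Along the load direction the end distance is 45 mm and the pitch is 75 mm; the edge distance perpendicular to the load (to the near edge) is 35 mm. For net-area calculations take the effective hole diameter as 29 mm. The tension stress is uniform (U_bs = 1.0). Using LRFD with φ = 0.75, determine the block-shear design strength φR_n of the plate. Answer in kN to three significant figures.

Shear plane L_v = 45 + 1·75 = 120 mm; A_gv = 120 × 16 = 1920 mm².
A_nv = (120 − 1.5·29) × 16 = 1224 mm².
A_nt = (35 − 0.5·29) × 16 = 328 mm².
0.6 F_u A_nv = 315.8 kN; 0.6 F_y A_gv = 345.6 kN → shear rupture governs the shear term.
R_n = 315.8 + 1.0 × 430 × 328 / 1000 = 456.8 kN.
Design strength φR_n = 0.75 × 456.8 = 343 kN.

343 kN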